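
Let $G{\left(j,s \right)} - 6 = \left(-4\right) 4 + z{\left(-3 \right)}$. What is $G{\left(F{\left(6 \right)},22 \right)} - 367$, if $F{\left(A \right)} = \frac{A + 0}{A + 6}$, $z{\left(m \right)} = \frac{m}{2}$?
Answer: $- \frac{757}{2} \approx -378.5$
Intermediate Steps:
$z{\left(m \right)} = \frac{m}{2}$ ($z{\left(m \right)} = m \frac{1}{2} = \frac{m}{2}$)
$F{\left(A \right)} = \frac{A}{6 + A}$
$G{\left(j,s \right)} = - \frac{23}{2}$ ($G{\left(j,s \right)} = 6 + \left(\left(-4\right) 4 + \frac{1}{2} \left(-3\right)\right) = 6 - \frac{35}{2} = - \frac{23}{2}$)
$G{\left(F{\left(6 \right)},22 \right)} - 367 = - \frac{23}{2} - 367 = - \frac{757}{2}$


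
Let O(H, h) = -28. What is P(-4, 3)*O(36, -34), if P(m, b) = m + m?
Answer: 224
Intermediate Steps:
P(m, b) = 2*m
P(-4, 3)*O(36, -34) = (2*(-4))*(-28) = -8*(-28) = 224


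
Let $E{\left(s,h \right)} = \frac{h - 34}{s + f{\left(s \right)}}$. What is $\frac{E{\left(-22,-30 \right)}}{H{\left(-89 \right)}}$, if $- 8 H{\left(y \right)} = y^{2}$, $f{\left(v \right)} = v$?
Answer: $- \frac{128}{87131} \approx -0.0014691$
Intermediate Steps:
$H{\left(y \right)} = - \frac{y^{2}}{8}$
$E{\left(s,h \right)} = \frac{-34 + h}{2 s}$ ($E{\left(s,h \right)} = \frac{h - 34}{s + s} = \frac{-34 + h}{2 s}$)
$\frac{E{\left(-22,-30 \right)}}{H{\left(-89 \right)}} = \frac{\frac{1}{2} \frac{1}{-22} \left(-34 - 30\right)}{\left(- \frac{1}{8}\right) \left(-89\right)^{2}} = \frac{\frac{1}{2} \left(- \frac{1}{22}\right) \left(-64\right)}{\left(- \frac{1}{8}\right) 7921} = \frac{16}{11 \left(- \frac{7921}{8}\right)} = \frac{16}{11} \left(- \frac{8}{7921}\right) = - \frac{128}{87131}$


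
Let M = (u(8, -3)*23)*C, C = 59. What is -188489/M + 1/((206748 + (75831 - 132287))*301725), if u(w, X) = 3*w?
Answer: -712281925585561/123071360941800 ≈ -5.7876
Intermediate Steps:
M = 32568 (M = ((3*8)*23)*59 = (24*23)*59 = 552*59 = 32568)
-188489/M + 1/((206748 + (75831 - 132287))*301725) = -188489/32568 + 1/((206748 + (75831 - 132287))*301725) = -188489*1/32568 + (1/301725)/(206748 - 56456) = -188489/32568 + (1/301725)/150292 = -188489/32568 + (1/150292)*(1/301725) = -188489/32568 + 1/45346853700 = -712281925585561/123071360941800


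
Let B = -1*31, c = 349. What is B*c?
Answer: -10819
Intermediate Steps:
B = -31
B*c = -31*349 = -10819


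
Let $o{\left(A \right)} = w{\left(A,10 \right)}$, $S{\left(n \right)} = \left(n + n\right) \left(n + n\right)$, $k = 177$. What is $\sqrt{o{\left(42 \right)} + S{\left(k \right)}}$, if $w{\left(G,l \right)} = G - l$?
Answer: $2 \sqrt{31337} \approx 354.05$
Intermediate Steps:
$S{\left(n \right)} = 4 n^{2}$ ($S{\left(n \right)} = 2 n 2 n = 4 n^{2}$)
$o{\left(A \right)} = -10 + A$ ($o{\left(A \right)} = A - 10 = -10 + A$)
$\sqrt{o{\left(42 \right)} + S{\left(k \right)}} = \sqrt{\left(-10 + 42\right) + 4 \cdot 177^{2}} = \sqrt{32 + 4 \cdot 31329} = \sqrt{32 + 125316} = \sqrt{125348} = 2 \sqrt{31337}$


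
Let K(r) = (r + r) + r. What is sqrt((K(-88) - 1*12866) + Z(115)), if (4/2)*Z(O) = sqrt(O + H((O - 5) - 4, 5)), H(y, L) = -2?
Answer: sqrt(-52520 + 2*sqrt(113))/2 ≈ 114.56*I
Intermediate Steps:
K(r) = 3*r (K(r) = 2*r + r = 3*r)
Z(O) = sqrt(-2 + O)/2 (Z(O) = sqrt(O - 2)/2 = sqrt(-2 + O)/2)
sqrt((K(-88) - 1*12866) + Z(115)) = sqrt((3*(-88) - 1*12866) + sqrt(-2 + 115)/2) = sqrt((-264 - 12866) + sqrt(113)/2) = sqrt(-13130 + sqrt(113)/2)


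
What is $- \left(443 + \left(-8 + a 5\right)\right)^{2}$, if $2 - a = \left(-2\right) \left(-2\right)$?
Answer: $-180625$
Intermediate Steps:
$a = -2$ ($a = 2 - \left(-2\right) \left(-2\right) = 2 - 4 = -2$)
$- \left(443 + \left(-8 + a 5\right)\right)^{2} = - \left(443 - 18\right)^{2} = - 425^{2} = \left(-1\right) 180625 = -180625$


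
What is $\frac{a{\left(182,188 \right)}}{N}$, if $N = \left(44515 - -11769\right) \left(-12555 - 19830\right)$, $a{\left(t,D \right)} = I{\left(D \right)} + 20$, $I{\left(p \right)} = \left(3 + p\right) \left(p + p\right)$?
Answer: $- \frac{17959}{455689335} \approx -3.9411 \cdot 10^{-5}$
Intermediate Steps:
$I{\left(p \right)} = 2 p \left(3 + p\right)$ ($I{\left(p \right)} = \left(3 + p\right) 2 p = 2 p \left(3 + p\right)$)
$a{\left(t,D \right)} = 20 + 2 D \left(3 + D\right)$ ($a{\left(t,D \right)} = 2 D \left(3 + D\right) + 20 = 20 + 2 D \left(3 + D\right)$)
$N = -1822757340$ ($N = \left(44515 + 11769\right) \left(-32385\right) = 56284 \left(-32385\right) = -1822757340$)
$\frac{a{\left(182,188 \right)}}{N} = \frac{20 + 2 \cdot 188 \left(3 + 188\right)}{-1822757340} = \left(20 + 2 \cdot 188 \cdot 191\right) \left(- \frac{1}{1822757340}\right) = \left(20 + 71816\right) \left(- \frac{1}{1822757340}\right) = 71836 \left(- \frac{1}{1822757340}\right) = - \frac{17959}{455689335}$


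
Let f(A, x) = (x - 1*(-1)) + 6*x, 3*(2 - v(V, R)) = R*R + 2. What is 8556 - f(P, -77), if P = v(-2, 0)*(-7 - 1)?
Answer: 9094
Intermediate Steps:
v(V, R) = 4/3 - R²/3 (v(V, R) = 2 - (R*R + 2)/3 = 2 - (R² + 2)/3 = 2 - (2 + R²)/3 = 2 + (-⅔ - R²/3) = 4/3 - R²/3)
P = -32/3 (P = (4/3 - ⅓*0²)*(-7 - 1) = (4/3 - ⅓*0)*(-8) = (4/3 + 0)*(-8) = (4/3)*(-8) = -32/3 ≈ -10.667)
f(A, x) = 1 + 7*x (f(A, x) = (x + 1) + 6*x = (1 + x) + 6*x = 1 + 7*x)
8556 - f(P, -77) = 8556 - (1 + 7*(-77)) = 8556 - (1 - 539) = 8556 - 1*(-538) = 8556 + 538 = 9094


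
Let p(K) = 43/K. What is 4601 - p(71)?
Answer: 326628/71 ≈ 4600.4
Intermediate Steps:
4601 - p(71) = 4601 - 43/71 = 326628/71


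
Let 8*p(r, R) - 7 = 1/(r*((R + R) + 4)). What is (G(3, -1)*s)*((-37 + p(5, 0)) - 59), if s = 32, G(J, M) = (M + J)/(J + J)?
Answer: -5073/5 ≈ -1014.6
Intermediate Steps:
G(J, M) = (J + M)/(2*J) (G(J, M) = (J + M)/((2*J)) = (J + M)*(1/(2*J)) = (J + M)/(2*J))
p(r, R) = 7/8 + 1/(8*r*(4 + 2*R)) (p(r, R) = 7/8 + 1/(8*((r*((R + R) + 4)))) = 7/8 + 1/(8*((r*(2*R + 4)))) = 7/8 + 1/(8*((r*(4 + 2*R)))) = 7/8 + (1/(r*(4 + 2*R)))/8 = 7/8 + 1/(8*r*(4 + 2*R)))
(G(3, -1)*s)*((-37 + p(5, 0)) - 59) = (((½)*(3 - 1)/3)*32)*((-37 + (1/16)*(1 + 28*5 + 14*0*5)/(5*(2 + 0))) - 59) = (((½)*(⅓)*2)*32)*((-37 + (1/16)*(⅕)*(1 + 140 + 0)/2) - 59) = ((⅓)*32)*((-37 + (1/16)*(⅕)*(½)*141) - 59) = 32*((-37 + 141/160) - 59)/3 = 32*(-5779/160 - 59)/3 = (32/3)*(-15219/160) = -5073/5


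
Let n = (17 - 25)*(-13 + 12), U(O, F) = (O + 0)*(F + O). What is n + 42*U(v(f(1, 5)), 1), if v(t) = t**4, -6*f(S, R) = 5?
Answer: 10643863/279936 ≈ 38.022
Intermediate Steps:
f(S, R) = -5/6 (f(S, R) = -1/6*5 = -5/6)
U(O, F) = O*(F + O)
n = 8 (n = -8*(-1) = 8)
n + 42*U(v(f(1, 5)), 1) = 8 + 42*((-5/6)**4*(1 + (-5/6)**4)) = 8 + 42*(625*(1 + 625/1296)/1296) = 8 + 42*((625/1296)*(1921/1296)) = 8 + 42*(1200625/1679616) = 8 + 8404375/279936 = 10643863/279936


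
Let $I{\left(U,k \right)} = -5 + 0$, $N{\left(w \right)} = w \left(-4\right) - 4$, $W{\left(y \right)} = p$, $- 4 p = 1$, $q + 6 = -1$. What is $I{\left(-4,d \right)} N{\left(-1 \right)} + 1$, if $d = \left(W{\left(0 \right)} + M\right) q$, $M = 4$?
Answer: $1$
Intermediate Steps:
$q = -7$ ($q = -6 - 1 = -7$)
$p = - \frac{1}{4}$ ($p = \left(- \frac{1}{4}\right) 1 = - \frac{1}{4} \approx -0.25$)
$W{\left(y \right)} = - \frac{1}{4}$
$d = - \frac{105}{4}$ ($d = \left(- \frac{1}{4} + 4\right) \left(-7\right) = \frac{15}{4} \left(-7\right) = - \frac{105}{4} \approx -26.25$)
$N{\left(w \right)} = -4 - 4 w$ ($N{\left(w \right)} = - 4 w - 4 = -4 - 4 w$)
$I{\left(U,k \right)} = -5$
$I{\left(-4,d \right)} N{\left(-1 \right)} + 1 = - 5 \left(-4 - -4\right) + 1 = - 5 \left(-4 + 4\right) + 1 = \left(-5\right) 0 + 1 = 0 + 1 = 1$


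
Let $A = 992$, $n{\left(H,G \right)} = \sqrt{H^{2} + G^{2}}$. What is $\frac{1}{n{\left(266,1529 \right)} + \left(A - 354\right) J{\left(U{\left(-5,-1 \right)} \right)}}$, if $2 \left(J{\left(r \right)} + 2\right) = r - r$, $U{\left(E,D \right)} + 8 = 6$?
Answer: $\frac{1276}{780421} + \frac{\sqrt{2408597}}{780421} \approx 0.0036236$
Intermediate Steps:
$U{\left(E,D \right)} = -2$ ($U{\left(E,D \right)} = -8 + 6 = -2$)
$n{\left(H,G \right)} = \sqrt{G^{2} + H^{2}}$
$J{\left(r \right)} = -2$ ($J{\left(r \right)} = -2 + \frac{r - r}{2} = -2 + \frac{1}{2} \cdot 0 = -2 + 0 = -2$)
$\frac{1}{n{\left(266,1529 \right)} + \left(A - 354\right) J{\left(U{\left(-5,-1 \right)} \right)}} = \frac{1}{\sqrt{1529^{2} + 266^{2}} + \left(992 - 354\right) \left(-2\right)} = \frac{1}{\sqrt{2337841 + 70756} + 638 \left(-2\right)} = \frac{1}{\sqrt{2408597} - 1276} = \frac{1}{-1276 + \sqrt{2408597}}$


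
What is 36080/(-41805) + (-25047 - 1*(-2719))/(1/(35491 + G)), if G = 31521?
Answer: -12510095556112/8361 ≈ -1.4962e+9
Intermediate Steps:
36080/(-41805) + (-25047 - 1*(-2719))/(1/(35491 + G)) = 36080/(-41805) + (-25047 - 1*(-2719))/(1/(35491 + 31521)) = 36080*(-1/41805) + (-25047 + 2719)/(1/67012) = -7216/8361 - 22328/1/67012 = -7216/8361 - 22328*67012 = -7216/8361 - 1496243936 = -12510095556112/8361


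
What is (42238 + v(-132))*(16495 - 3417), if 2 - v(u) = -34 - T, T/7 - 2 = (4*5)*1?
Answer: 554873384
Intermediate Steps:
T = 154 (T = 14 + 7*((4*5)*1) = 14 + 7*(20*1) = 14 + 7*20 = 14 + 140 = 154)
v(u) = 190 (v(u) = 2 - (-34 - 1*154) = 2 - (-34 - 154) = 2 - 1*(-188) = 2 + 188 = 190)
(42238 + v(-132))*(16495 - 3417) = (42238 + 190)*(16495 - 3417) = 42428*13078 = 554873384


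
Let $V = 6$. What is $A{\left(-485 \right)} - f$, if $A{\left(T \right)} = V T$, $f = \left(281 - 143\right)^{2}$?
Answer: $-21954$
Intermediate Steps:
$f = 19044$ ($f = 138^{2} = 19044$)
$A{\left(T \right)} = 6 T$
$A{\left(-485 \right)} - f = 6 \left(-485\right) - 19044 = -2910 - 19044 = -21954$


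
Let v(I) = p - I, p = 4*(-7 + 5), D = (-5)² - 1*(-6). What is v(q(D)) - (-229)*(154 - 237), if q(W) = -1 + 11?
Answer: -19025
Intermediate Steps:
D = 31 (D = 25 + 6 = 31)
p = -8 (p = 4*(-2) = -8)
q(W) = 10
v(I) = -8 - I
v(q(D)) - (-229)*(154 - 237) = (-8 - 1*10) - (-229)*(154 - 237) = (-8 - 10) - (-229)*(-83) = -18 - 1*19007 = -18 - 19007 = -19025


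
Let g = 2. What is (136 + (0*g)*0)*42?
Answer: 5712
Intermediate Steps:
(136 + (0*g)*0)*42 = (136 + (0*2)*0)*42 = (136 + 0*0)*42 = (136 + 0)*42 = 136*42 = 5712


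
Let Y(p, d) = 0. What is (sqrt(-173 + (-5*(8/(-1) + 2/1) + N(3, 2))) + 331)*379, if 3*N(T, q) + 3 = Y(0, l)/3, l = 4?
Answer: 125449 + 4548*I ≈ 1.2545e+5 + 4548.0*I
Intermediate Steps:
N(T, q) = -1 (N(T, q) = -1 + (0/3)/3 = -1 + (0*(1/3))/3 = -1 + (1/3)*0 = -1 + 0 = -1)
(sqrt(-173 + (-5*(8/(-1) + 2/1) + N(3, 2))) + 331)*379 = (sqrt(-173 + (-5*(8/(-1) + 2/1) - 1)) + 331)*379 = (sqrt(-173 + (-5*(8*(-1) + 2*1) - 1)) + 331)*379 = (sqrt(-173 + (-5*(-8 + 2) - 1)) + 331)*379 = (sqrt(-173 + (-5*(-6) - 1)) + 331)*379 = (sqrt(-173 + (30 - 1)) + 331)*379 = (sqrt(-173 + 29) + 331)*379 = (sqrt(-144) + 331)*379 = (12*I + 331)*379 = (331 + 12*I)*379 = 125449 + 4548*I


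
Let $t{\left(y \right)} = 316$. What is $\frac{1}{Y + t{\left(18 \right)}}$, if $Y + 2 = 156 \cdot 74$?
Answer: $\frac{1}{11858} \approx 8.4331 \cdot 10^{-5}$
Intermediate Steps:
$Y = 11542$ ($Y = -2 + 156 \cdot 74 = -2 + 11544 = 11542$)
$\frac{1}{Y + t{\left(18 \right)}} = \frac{1}{11542 + 316} = \frac{1}{11858}$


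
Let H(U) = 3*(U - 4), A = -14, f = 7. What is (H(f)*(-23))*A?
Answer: 2898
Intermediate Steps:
H(U) = -12 + 3*U (H(U) = 3*(-4 + U) = -12 + 3*U)
(H(f)*(-23))*A = ((-12 + 3*7)*(-23))*(-14) = ((-12 + 21)*(-23))*(-14) = (9*(-23))*(-14) = -207*(-14) = 2898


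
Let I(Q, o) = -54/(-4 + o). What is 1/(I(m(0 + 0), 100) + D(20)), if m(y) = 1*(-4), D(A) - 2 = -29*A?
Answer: -16/9257 ≈ -0.0017284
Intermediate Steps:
D(A) = 2 - 29*A
m(y) = -4
1/(I(m(0 + 0), 100) + D(20)) = 1/(-54/(-4 + 100) + (2 - 29*20)) = 1/(-54/96 + (2 - 580)) = 1/(-54*1/96 - 578) = 1/(-9/16 - 578) = 1/(-9257/16) = -16/9257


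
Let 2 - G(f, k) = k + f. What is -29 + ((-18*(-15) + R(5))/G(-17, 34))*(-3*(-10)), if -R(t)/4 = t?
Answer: -529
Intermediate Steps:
R(t) = -4*t
G(f, k) = 2 - f - k (G(f, k) = 2 - (k + f) = 2 - (f + k) = 2 + (-f - k) = 2 - f - k)
-29 + ((-18*(-15) + R(5))/G(-17, 34))*(-3*(-10)) = -29 + ((-18*(-15) - 4*5)/(2 - 1*(-17) - 1*34))*(-3*(-10)) = -29 + ((270 - 20)/(2 + 17 - 34))*30 = -29 + (250/(-15))*30 = -29 + (250*(-1/15))*30 = -29 - 50/3*30 = -29 - 500 = -529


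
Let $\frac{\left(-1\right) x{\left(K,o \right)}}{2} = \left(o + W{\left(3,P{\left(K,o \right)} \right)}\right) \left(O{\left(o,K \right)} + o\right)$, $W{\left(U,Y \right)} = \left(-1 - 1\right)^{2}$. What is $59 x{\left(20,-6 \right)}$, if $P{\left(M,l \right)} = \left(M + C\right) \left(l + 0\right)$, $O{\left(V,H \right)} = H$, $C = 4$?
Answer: $3304$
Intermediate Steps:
$P{\left(M,l \right)} = l \left(4 + M\right)$ ($P{\left(M,l \right)} = \left(M + 4\right) \left(l + 0\right) = \left(4 + M\right) l = l \left(4 + M\right)$)
$W{\left(U,Y \right)} = 4$ ($W{\left(U,Y \right)} = \left(-2\right)^{2} = 4$)
$x{\left(K,o \right)} = - 2 \left(4 + o\right) \left(K + o\right)$ ($x{\left(K,o \right)} = - 2 \left(o + 4\right) \left(K + o\right) = - 2 \left(4 + o\right) \left(K + o\right)$)
$59 x{\left(20,-6 \right)} = 59 \left(\left(-8\right) 20 - -48 - 2 \left(-6\right)^{2} - 40 \left(-6\right)\right) = 59 \left(-160 + 48 - 72 + 240\right) = 59 \cdot 56 = 3304$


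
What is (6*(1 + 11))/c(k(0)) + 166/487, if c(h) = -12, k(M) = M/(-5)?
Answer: -2756/487 ≈ -5.6591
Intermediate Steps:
k(M) = -M/5 (k(M) = M*(-1/5) = -M/5)
(6*(1 + 11))/c(k(0)) + 166/487 = (6*(1 + 11))/(-12) + 166/487 = (6*12)*(-1/12) + 166*(1/487) = 72*(-1/12) + 166/487 = -6 + 166/487 = -2756/487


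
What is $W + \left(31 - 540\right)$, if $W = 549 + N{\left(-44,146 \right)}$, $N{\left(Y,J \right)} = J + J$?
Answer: $332$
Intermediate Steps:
$N{\left(Y,J \right)} = 2 J$
$W = 841$ ($W = 549 + 2 \cdot 146 = 549 + 292 = 841$)
$W + \left(31 - 540\right) = 841 + \left(31 - 540\right) = 841 - 509 = 332$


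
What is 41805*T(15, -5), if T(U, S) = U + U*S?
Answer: -2508300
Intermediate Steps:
T(U, S) = U + S*U
41805*T(15, -5) = 41805*(15*(1 - 5)) = 41805*(15*(-4)) = 41805*(-60) = -2508300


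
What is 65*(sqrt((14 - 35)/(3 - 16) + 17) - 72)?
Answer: -4680 + 55*sqrt(26) ≈ -4399.6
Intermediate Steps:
65*(sqrt((14 - 35)/(3 - 16) + 17) - 72) = 65*(sqrt(-21/(-13) + 17) - 72) = 65*(sqrt(-21*(-1/13) + 17) - 72) = 65*(sqrt(21/13 + 17) - 72) = 65*(sqrt(242/13) - 72) = 65*(11*sqrt(26)/13 - 72) = 65*(-72 + 11*sqrt(26)/13) = -4680 + 55*sqrt(26)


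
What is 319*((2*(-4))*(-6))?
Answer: 15312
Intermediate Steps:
319*((2*(-4))*(-6)) = 319*(-8*(-6)) = 319*48 = 15312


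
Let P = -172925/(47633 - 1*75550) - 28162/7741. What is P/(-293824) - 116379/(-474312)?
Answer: 307893883305871515/1254890846383084864 ≈ 0.24536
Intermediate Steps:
P = 552413871/216105497 (P = -172925/(47633 - 75550) - 28162*1/7741 = -172925/(-27917) - 28162/7741 = -172925*(-1/27917) - 28162/7741 = 172925/27917 - 28162/7741 = 552413871/216105497 ≈ 2.5562)
P/(-293824) - 116379/(-474312) = (552413871/216105497)/(-293824) - 116379/(-474312) = (552413871/216105497)*(-1/293824) - 116379*(-1/474312) = -552413871/63496981550528 + 38793/158104 = 307893883305871515/1254890846383084864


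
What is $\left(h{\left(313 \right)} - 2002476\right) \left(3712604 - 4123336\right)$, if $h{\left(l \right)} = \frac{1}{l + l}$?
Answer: $\frac{257436544165850}{313} \approx 8.2248 \cdot 10^{11}$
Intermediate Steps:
$h{\left(l \right)} = \frac{1}{2 l}$
$\left(h{\left(313 \right)} - 2002476\right) \left(3712604 - 4123336\right) = \left(\frac{1}{2 \cdot 313} - 2002476\right) \left(3712604 - 4123336\right) = \left(\frac{1}{2} \cdot \frac{1}{313} - 2002476\right) \left(-410732\right) = \left(\frac{1}{626} - 2002476\right) \left(-410732\right) = \left(- \frac{1253549975}{626}\right) \left(-410732\right) = \frac{257436544165850}{313}$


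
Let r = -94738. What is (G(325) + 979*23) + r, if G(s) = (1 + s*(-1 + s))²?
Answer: 11088228380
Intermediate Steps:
(G(325) + 979*23) + r = ((1 + 325² - 1*325)² + 979*23) - 94738 = ((1 + 105625 - 325)² + 22517) - 94738 = (105301² + 22517) - 94738 = (11088300601 + 22517) - 94738 = 11088323118 - 94738 = 11088228380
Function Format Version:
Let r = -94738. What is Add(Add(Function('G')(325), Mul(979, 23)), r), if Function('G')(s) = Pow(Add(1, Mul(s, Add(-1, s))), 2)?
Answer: 11088228380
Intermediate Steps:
Add(Add(Function('G')(325), Mul(979, 23)), r) = Add(Add(Pow(Add(1, Pow(325, 2), Mul(-1, 325)), 2), Mul(979, 23)), -94738) = Add(Add(Pow(Add(1, 105625, -325), 2), 22517), -94738) = Add(Add(Pow(105301, 2), 22517), -94738) = Add(Add(11088300601, 22517), -94738) = Add(11088323118, -94738) = 11088228380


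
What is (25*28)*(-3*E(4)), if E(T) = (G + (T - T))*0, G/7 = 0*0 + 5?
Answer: 0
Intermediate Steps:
G = 35 (G = 7*(0*0 + 5) = 7*(0 + 5) = 7*5 = 35)
E(T) = 0 (E(T) = (35 + (T - T))*0 = (35 + 0)*0 = 35*0 = 0)
(25*28)*(-3*E(4)) = (25*28)*(-3*0) = 700*0 = 0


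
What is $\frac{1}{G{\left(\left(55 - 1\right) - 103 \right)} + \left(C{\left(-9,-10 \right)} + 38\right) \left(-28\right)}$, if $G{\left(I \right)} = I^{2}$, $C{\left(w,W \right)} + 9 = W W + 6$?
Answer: $- \frac{1}{1379} \approx -0.00072516$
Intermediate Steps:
$C{\left(w,W \right)} = -3 + W^{2}$ ($C{\left(w,W \right)} = -9 + \left(W W + 6\right) = -9 + \left(W^{2} + 6\right) = -9 + \left(6 + W^{2}\right) = -3 + W^{2}$)
$\frac{1}{G{\left(\left(55 - 1\right) - 103 \right)} + \left(C{\left(-9,-10 \right)} + 38\right) \left(-28\right)} = \frac{1}{\left(\left(55 - 1\right) - 103\right)^{2} + \left(\left(-3 + \left(-10\right)^{2}\right) + 38\right) \left(-28\right)} = \frac{1}{\left(54 - 103\right)^{2} + \left(\left(-3 + 100\right) + 38\right) \left(-28\right)} = \frac{1}{\left(-49\right)^{2} + \left(97 + 38\right) \left(-28\right)} = \frac{1}{2401 + 135 \left(-28\right)} = \frac{1}{2401 - 3780} = \frac{1}{-1379} = - \frac{1}{1379}$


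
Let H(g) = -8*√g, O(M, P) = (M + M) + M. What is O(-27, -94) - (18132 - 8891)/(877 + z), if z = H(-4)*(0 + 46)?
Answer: -114281182/1310825 - 6801376*I/1310825 ≈ -87.183 - 5.1886*I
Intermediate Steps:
O(M, P) = 3*M (O(M, P) = 2*M + M = 3*M)
z = -736*I (z = (-16*I)*(0 + 46) = -16*I*46 = -736*I ≈ -736.0*I)
O(-27, -94) - (18132 - 8891)/(877 + z) = 3*(-27) - (18132 - 8891)/(877 - 736*I) = -81 - 9241*(877 + 736*I)/1310825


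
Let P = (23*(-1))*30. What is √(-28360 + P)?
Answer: 5*I*√1162 ≈ 170.44*I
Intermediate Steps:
P = -690 (P = -23*30 = -690)
√(-28360 + P) = √(-28360 - 690) = √(-29050) = 5*I*√1162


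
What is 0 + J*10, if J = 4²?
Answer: 160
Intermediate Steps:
J = 16
0 + J*10 = 0 + 16*10 = 0 + 160 = 160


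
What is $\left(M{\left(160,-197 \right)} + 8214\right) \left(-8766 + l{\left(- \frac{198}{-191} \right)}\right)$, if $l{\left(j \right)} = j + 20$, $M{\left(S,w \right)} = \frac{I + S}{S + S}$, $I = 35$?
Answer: $- \frac{54883053855}{764} \approx -7.1836 \cdot 10^{7}$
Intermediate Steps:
$M{\left(S,w \right)} = \frac{35 + S}{2 S}$ ($M{\left(S,w \right)} = \frac{35 + S}{S + S} = \frac{35 + S}{2 S}$)
$l{\left(j \right)} = 20 + j$
$\left(M{\left(160,-197 \right)} + 8214\right) \left(-8766 + l{\left(- \frac{198}{-191} \right)}\right) = \left(\frac{35 + 160}{2 \cdot 160} + 8214\right) \left(-8766 + \left(20 - \frac{198}{-191}\right)\right) = \left(\frac{1}{2} \cdot \frac{1}{160} \cdot 195 + 8214\right) \left(-8766 + \left(20 - - \frac{198}{191}\right)\right) = \left(\frac{39}{64} + 8214\right) \left(-8766 + \left(20 + \frac{198}{191}\right)\right) = \frac{525735 \left(-8766 + \frac{4018}{191}\right)}{64} = \frac{525735}{64} \left(- \frac{1670288}{191}\right) = - \frac{54883053855}{764}$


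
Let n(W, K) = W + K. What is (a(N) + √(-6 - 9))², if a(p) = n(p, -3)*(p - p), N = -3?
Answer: -15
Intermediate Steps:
n(W, K) = K + W
a(p) = 0 (a(p) = (-3 + p)*(p - p) = (-3 + p)*0 = 0)
(a(N) + √(-6 - 9))² = (0 + √(-6 - 9))² = (0 + √(-15))² = (0 + I*√15)² = (I*√15)² = -15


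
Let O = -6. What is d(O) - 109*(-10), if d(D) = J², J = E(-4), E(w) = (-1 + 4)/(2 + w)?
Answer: 4369/4 ≈ 1092.3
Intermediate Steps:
E(w) = 3/(2 + w)
J = -3/2 (J = 3/(2 - 4) = 3/(-2) = 3*(-½) = -3/2 ≈ -1.5000)
d(D) = 9/4 (d(D) = (-3/2)² = 9/4)
d(O) - 109*(-10) = 9/4 - 109*(-10) = 9/4 + 1090 = 4369/4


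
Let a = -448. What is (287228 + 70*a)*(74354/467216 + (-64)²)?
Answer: 61209737327015/58402 ≈ 1.0481e+9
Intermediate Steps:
(287228 + 70*a)*(74354/467216 + (-64)²) = (287228 + 70*(-448))*(74354/467216 + (-64)²) = (287228 - 31360)*(74354*(1/467216) + 4096) = 255868*(37177/233608 + 4096) = 255868*(956895545/233608) = 61209737327015/58402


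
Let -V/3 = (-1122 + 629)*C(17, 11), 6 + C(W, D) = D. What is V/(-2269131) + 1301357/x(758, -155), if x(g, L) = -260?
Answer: -984317144489/196658020 ≈ -5005.2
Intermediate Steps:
C(W, D) = -6 + D
V = 7395 (V = -3*(-1122 + 629)*(-6 + 11) = -(-1479)*5 = -3*(-2465) = 7395)
V/(-2269131) + 1301357/x(758, -155) = 7395/(-2269131) + 1301357/(-260) = 7395*(-1/2269131) + 1301357*(-1/260) = -2465/756377 - 1301357/260 = -984317144489/196658020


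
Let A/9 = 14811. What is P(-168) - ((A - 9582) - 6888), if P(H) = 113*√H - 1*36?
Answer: -116865 + 226*I*√42 ≈ -1.1687e+5 + 1464.6*I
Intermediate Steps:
A = 133299 (A = 9*14811 = 133299)
P(H) = -36 + 113*√H (P(H) = 113*√H - 36 = -36 + 113*√H)
P(-168) - ((A - 9582) - 6888) = (-36 + 113*√(-168)) - ((133299 - 9582) - 6888) = (-36 + 113*(2*I*√42)) - (123717 - 6888) = (-36 + 226*I*√42) - 1*116829 = (-36 + 226*I*√42) - 116829 = -116865 + 226*I*√42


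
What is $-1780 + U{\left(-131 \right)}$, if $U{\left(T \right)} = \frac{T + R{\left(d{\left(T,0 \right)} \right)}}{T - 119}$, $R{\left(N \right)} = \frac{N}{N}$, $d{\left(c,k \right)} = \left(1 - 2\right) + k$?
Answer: $- \frac{44487}{25} \approx -1779.5$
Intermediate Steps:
$d{\left(c,k \right)} = -1 + k$
$R{\left(N \right)} = 1$
$U{\left(T \right)} = \frac{1 + T}{-119 + T}$ ($U{\left(T \right)} = \frac{T + 1}{T - 119} = \frac{1 + T}{-119 + T}$)
$-1780 + U{\left(-131 \right)} = -1780 + \frac{1 - 131}{-119 - 131} = -1780 + \frac{1}{-250} \left(-130\right) = -1780 - - \frac{13}{25} = -1780 + \frac{13}{25} = - \frac{44487}{25}$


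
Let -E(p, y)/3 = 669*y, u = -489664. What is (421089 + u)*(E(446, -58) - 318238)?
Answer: 13840629400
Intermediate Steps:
E(p, y) = -2007*y
(421089 + u)*(E(446, -58) - 318238) = (421089 - 489664)*(-2007*(-58) - 318238) = -68575*(116406 - 318238) = -68575*(-201832) = 13840629400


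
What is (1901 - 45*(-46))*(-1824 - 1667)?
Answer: -13862761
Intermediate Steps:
(1901 - 45*(-46))*(-1824 - 1667) = (1901 + 2070)*(-3491) = 3971*(-3491) = -13862761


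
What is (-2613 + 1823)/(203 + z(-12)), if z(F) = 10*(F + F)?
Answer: 790/37 ≈ 21.351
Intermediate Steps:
z(F) = 20*F (z(F) = 10*(2*F) = 20*F)
(-2613 + 1823)/(203 + z(-12)) = (-2613 + 1823)/(203 + 20*(-12)) = -790/(203 - 240) = -790/(-37) = -790*(-1/37) = 790/37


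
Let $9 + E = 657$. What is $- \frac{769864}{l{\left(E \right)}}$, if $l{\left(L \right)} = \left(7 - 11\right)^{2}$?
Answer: $- \frac{96233}{2} \approx -48117.0$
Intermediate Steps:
$E = 648$ ($E = -9 + 657 = 648$)
$l{\left(L \right)} = 16$ ($l{\left(L \right)} = \left(-4\right)^{2} = 16$)
$- \frac{769864}{l{\left(E \right)}} = - \frac{769864}{16} = \left(-769864\right) \frac{1}{16} = - \frac{96233}{2}$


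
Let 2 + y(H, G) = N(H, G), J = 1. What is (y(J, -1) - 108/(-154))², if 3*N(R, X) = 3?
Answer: 529/5929 ≈ 0.089222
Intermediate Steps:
N(R, X) = 1 (N(R, X) = (⅓)*3 = 1)
y(H, G) = -1 (y(H, G) = -2 + 1 = -1)
(y(J, -1) - 108/(-154))² = (-1 - 108/(-154))² = (-1 - 108*(-1/154))² = (-1 + 54/77)² = (-23/77)² = 529/5929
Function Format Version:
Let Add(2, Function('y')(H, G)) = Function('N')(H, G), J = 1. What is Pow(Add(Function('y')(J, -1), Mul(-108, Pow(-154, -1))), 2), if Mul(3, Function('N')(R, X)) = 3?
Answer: Rational(529, 5929) ≈ 0.089222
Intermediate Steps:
Function('N')(R, X) = 1 (Function('N')(R, X) = Mul(Rational(1, 3), 3) = 1)
Function('y')(H, G) = -1 (Function('y')(H, G) = Add(-2, 1) = -1)
Pow(Add(Function('y')(J, -1), Mul(-108, Pow(-154, -1))), 2) = Pow(Add(-1, Mul(-108, Pow(-154, -1))), 2) = Pow(Add(-1, Mul(-108, Rational(-1, 154))), 2) = Pow(Add(-1, Rational(54, 77)), 2) = Pow(Rational(-23, 77), 2) = Rational(529, 5929)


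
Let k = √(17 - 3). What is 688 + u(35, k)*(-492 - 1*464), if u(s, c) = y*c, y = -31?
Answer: 688 + 29636*√14 ≈ 1.1158e+5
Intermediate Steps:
k = √14 ≈ 3.7417
u(s, c) = -31*c
688 + u(35, k)*(-492 - 1*464) = 688 + (-31*√14)*(-492 - 1*464) = 688 + (-31*√14)*(-492 - 464) = 688 - 31*√14*(-956) = 688 + 29636*√14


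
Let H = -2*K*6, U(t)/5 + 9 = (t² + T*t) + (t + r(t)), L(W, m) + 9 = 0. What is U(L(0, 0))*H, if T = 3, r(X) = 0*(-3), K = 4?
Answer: -8640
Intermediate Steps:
L(W, m) = -9 (L(W, m) = -9 + 0 = -9)
r(X) = 0
U(t) = -45 + 5*t² + 20*t (U(t) = -45 + 5*((t² + 3*t) + (t + 0)) = -45 + 5*((t² + 3*t) + t) = -45 + 5*(t² + 4*t) = -45 + (5*t² + 20*t) = -45 + 5*t² + 20*t)
H = -48 (H = -2*4*6 = -8*6 = -48)
U(L(0, 0))*H = (-45 + 5*(-9)² + 20*(-9))*(-48) = (-45 + 5*81 - 180)*(-48) = (-45 + 405 - 180)*(-48) = 180*(-48) = -8640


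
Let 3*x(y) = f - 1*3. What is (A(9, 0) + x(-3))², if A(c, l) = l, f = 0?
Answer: 1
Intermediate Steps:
x(y) = -1 (x(y) = (0 - 1*3)/3 = (0 - 3)/3 = (⅓)*(-3) = -1)
(A(9, 0) + x(-3))² = (0 - 1)² = (-1)² = 1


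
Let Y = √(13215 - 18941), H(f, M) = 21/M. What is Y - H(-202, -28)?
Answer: ¾ + I*√5726 ≈ 0.75 + 75.67*I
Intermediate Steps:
Y = I*√5726 (Y = √(-5726) = I*√5726 ≈ 75.67*I)
Y - H(-202, -28) = I*√5726 - 21/(-28) = I*√5726 - 21*(-1)/28 = I*√5726 - 1*(-¾) = I*√5726 + ¾ = ¾ + I*√5726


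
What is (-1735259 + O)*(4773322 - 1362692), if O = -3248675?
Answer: -16998354818420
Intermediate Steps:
(-1735259 + O)*(4773322 - 1362692) = (-1735259 - 3248675)*(4773322 - 1362692) = -4983934*3410630 = -16998354818420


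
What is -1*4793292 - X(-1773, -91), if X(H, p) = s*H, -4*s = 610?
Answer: -10127349/2 ≈ -5.0637e+6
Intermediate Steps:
s = -305/2 (s = -¼*610 = -305/2 ≈ -152.50)
X(H, p) = -305*H/2
-1*4793292 - X(-1773, -91) = -1*4793292 - (-305)*(-1773)/2 = -4793292 - 1*540765/2 = -4793292 - 540765/2 = -10127349/2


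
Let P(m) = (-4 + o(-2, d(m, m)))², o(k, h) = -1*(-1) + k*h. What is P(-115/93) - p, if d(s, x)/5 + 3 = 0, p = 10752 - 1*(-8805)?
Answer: -18828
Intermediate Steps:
p = 19557 (p = 10752 + 8805 = 19557)
d(s, x) = -15 (d(s, x) = -15 + 5*0 = -15 + 0 = -15)
o(k, h) = 1 + h*k
P(m) = 729 (P(m) = (-4 + (1 - 15*(-2)))² = (-4 + (1 + 30))² = (-4 + 31)² = 27² = 729)
P(-115/93) - p = 729 - 1*19557 = 729 - 19557 = -18828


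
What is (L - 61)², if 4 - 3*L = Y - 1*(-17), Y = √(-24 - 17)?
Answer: (196 + I*√41)²/9 ≈ 4263.9 + 278.89*I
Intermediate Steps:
Y = I*√41 (Y = √(-41) = I*√41 ≈ 6.4031*I)
L = -13/3 - I*√41/3 (L = 4/3 - (I*√41 - 1*(-17))/3 = 4/3 - (I*√41 + 17)/3 = 4/3 - (17 + I*√41)/3 = 4/3 + (-17/3 - I*√41/3) = -13/3 - I*√41/3 ≈ -4.3333 - 2.1344*I)
(L - 61)² = ((-13/3 - I*√41/3) - 61)² = (-196/3 - I*√41/3)²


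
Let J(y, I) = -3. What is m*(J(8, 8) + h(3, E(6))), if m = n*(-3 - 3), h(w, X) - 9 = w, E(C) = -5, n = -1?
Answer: 54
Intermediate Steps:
h(w, X) = 9 + w
m = 6 (m = -(-3 - 3) = -1*(-6) = 6)
m*(J(8, 8) + h(3, E(6))) = 6*(-3 + (9 + 3)) = 6*(-3 + 12) = 6*9 = 54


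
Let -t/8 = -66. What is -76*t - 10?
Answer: -40138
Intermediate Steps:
t = 528 (t = -8*(-66) = 528)
-76*t - 10 = -76*528 - 10 = -40128 - 10 = -40138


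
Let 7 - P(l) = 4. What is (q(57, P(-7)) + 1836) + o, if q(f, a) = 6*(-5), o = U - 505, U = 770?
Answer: 2071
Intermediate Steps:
P(l) = 3 (P(l) = 7 - 1*4 = 7 - 4 = 3)
o = 265 (o = 770 - 505 = 265)
q(f, a) = -30
(q(57, P(-7)) + 1836) + o = (-30 + 1836) + 265 = 1806 + 265 = 2071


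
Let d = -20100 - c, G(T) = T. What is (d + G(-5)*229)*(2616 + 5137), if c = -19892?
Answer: -10489809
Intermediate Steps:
d = -208 (d = -20100 - 1*(-19892) = -20100 + 19892 = -208)
(d + G(-5)*229)*(2616 + 5137) = (-208 - 5*229)*(2616 + 5137) = (-208 - 1145)*7753 = -1353*7753 = -10489809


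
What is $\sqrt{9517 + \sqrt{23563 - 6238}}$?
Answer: $\sqrt{9517 + 15 \sqrt{77}} \approx 98.227$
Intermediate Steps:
$\sqrt{9517 + \sqrt{23563 - 6238}} = \sqrt{9517 + \sqrt{17325}} = \sqrt{9517 + 15 \sqrt{77}}$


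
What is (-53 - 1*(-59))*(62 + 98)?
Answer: 960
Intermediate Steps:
(-53 - 1*(-59))*(62 + 98) = (-53 + 59)*160 = 6*160 = 960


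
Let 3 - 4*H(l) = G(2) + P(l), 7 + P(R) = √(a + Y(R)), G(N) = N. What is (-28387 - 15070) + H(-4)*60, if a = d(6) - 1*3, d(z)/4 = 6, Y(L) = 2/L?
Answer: -43337 - 15*√82/2 ≈ -43405.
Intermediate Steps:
d(z) = 24 (d(z) = 4*6 = 24)
a = 21 (a = 24 - 1*3 = 24 - 3 = 21)
P(R) = -7 + √(21 + 2/R)
H(l) = 2 - √(21 + 2/l)/4 (H(l) = ¾ - (2 + (-7 + √(21 + 2/l)))/4 = ¾ - (-5 + √(21 + 2/l))/4 = ¾ + (5/4 - √(21 + 2/l)/4) = 2 - √(21 + 2/l)/4)
(-28387 - 15070) + H(-4)*60 = (-28387 - 15070) + (2 - √(21 + 2/(-4))/4)*60 = -43457 + (2 - √(21 + 2*(-¼))/4)*60 = -43457 + (2 - √(21 - ½)/4)*60 = -43457 + (2 - √82/8)*60 = -43457 + (120 - 15*√82/2) = -43337 - 15*√82/2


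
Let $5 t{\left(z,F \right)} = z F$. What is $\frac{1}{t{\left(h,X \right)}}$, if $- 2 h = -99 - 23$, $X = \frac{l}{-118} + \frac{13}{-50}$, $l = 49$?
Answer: $- \frac{7375}{60756} \approx -0.12139$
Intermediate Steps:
$X = - \frac{996}{1475}$ ($X = \frac{49}{-118} + \frac{13}{-50} = 49 \left(- \frac{1}{118}\right) + 13 \left(- \frac{1}{50}\right) = - \frac{49}{118} - \frac{13}{50} = - \frac{996}{1475} \approx -0.67525$)
$h = 61$ ($h = - \frac{-99 - 23}{2} = \left(- \frac{1}{2}\right) \left(-122\right) = 61$)
$t{\left(z,F \right)} = \frac{F z}{5}$ ($t{\left(z,F \right)} = \frac{z F}{5} = \frac{F z}{5}$)
$\frac{1}{t{\left(h,X \right)}} = \frac{1}{\frac{1}{5} \left(- \frac{996}{1475}\right) 61} = \frac{1}{- \frac{60756}{7375}} = - \frac{7375}{60756}$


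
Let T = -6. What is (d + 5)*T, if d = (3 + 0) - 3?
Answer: -30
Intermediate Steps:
d = 0 (d = 3 - 3 = 0)
(d + 5)*T = (0 + 5)*(-6) = 5*(-6) = -30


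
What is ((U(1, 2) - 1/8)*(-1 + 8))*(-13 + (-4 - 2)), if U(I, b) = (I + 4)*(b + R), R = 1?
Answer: -15827/8 ≈ -1978.4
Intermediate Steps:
U(I, b) = (1 + b)*(4 + I) (U(I, b) = (I + 4)*(b + 1) = (4 + I)*(1 + b) = (1 + b)*(4 + I))
((U(1, 2) - 1/8)*(-1 + 8))*(-13 + (-4 - 2)) = (((4 + 1 + 4*2 + 1*2) - 1/8)*(-1 + 8))*(-13 + (-4 - 2)) = (((4 + 1 + 8 + 2) - 1*⅛)*7)*(-13 - 6) = ((15 - ⅛)*7)*(-19) = ((119/8)*7)*(-19) = (833/8)*(-19) = -15827/8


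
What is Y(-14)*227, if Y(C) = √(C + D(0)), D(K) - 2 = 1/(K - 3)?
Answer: 227*I*√111/3 ≈ 797.2*I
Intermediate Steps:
D(K) = 2 + 1/(-3 + K) (D(K) = 2 + 1/(K - 3) = 2 + 1/(-3 + K))
Y(C) = √(5/3 + C) (Y(C) = √(C + (-5 + 2*0)/(-3 + 0)) = √(C + (-5 + 0)/(-3)) = √(C - ⅓*(-5)) = √(C + 5/3) = √(5/3 + C))
Y(-14)*227 = (√(15 + 9*(-14))/3)*227 = (√(15 - 126)/3)*227 = (√(-111)/3)*227 = ((I*√111)/3)*227 = (I*√111/3)*227 = 227*I*√111/3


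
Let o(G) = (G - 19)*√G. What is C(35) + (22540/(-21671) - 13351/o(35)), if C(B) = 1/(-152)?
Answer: -3447751/3293992 - 13351*√35/560 ≈ -142.09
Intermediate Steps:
o(G) = √G*(-19 + G) (o(G) = (-19 + G)*√G = √G*(-19 + G))
C(B) = -1/152
C(35) + (22540/(-21671) - 13351/o(35)) = -1/152 + (22540/(-21671) - 13351*√35/(35*(-19 + 35))) = -1/152 + (22540*(-1/21671) - 13351*√35/560) = -1/152 + (-22540/21671 - 13351*√35/560) = -3447751/3293992 - 13351*√35/560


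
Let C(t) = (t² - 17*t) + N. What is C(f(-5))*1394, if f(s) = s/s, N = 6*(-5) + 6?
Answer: -55760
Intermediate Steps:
N = -24 (N = -30 + 6 = -24)
f(s) = 1
C(t) = -24 + t² - 17*t (C(t) = (t² - 17*t) - 24 = -24 + t² - 17*t)
C(f(-5))*1394 = (-24 + 1² - 17*1)*1394 = (-24 + 1 - 17)*1394 = -40*1394 = -55760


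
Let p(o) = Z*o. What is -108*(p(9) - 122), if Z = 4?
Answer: 9288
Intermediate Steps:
p(o) = 4*o
-108*(p(9) - 122) = -108*(4*9 - 122) = -108*(36 - 122) = -108*(-86) = 9288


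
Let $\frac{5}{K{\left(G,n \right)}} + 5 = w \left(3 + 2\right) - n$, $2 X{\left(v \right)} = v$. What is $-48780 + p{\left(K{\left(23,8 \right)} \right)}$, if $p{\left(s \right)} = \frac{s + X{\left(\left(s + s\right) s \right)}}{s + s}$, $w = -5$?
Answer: $- \frac{3707247}{76} \approx -48780.0$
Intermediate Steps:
$X{\left(v \right)} = \frac{v}{2}$
$K{\left(G,n \right)} = \frac{5}{-30 - n}$ ($K{\left(G,n \right)} = \frac{5}{-5 - \left(n + 5 \left(3 + 2\right)\right)} = \frac{5}{-5 - \left(25 + n\right)} = \frac{5}{-30 - n}$)
$p{\left(s \right)} = \frac{s + s^{2}}{2 s}$ ($p{\left(s \right)} = \frac{s + \frac{\left(s + s\right) s}{2}}{s + s} = \frac{s + \frac{2 s s}{2}}{2 s} = \left(s + \frac{2 s^{2}}{2}\right) \frac{1}{2 s} = \left(s + s^{2}\right) \frac{1}{2 s} = \frac{s + s^{2}}{2 s}$)
$-48780 + p{\left(K{\left(23,8 \right)} \right)} = -48780 + \left(\frac{1}{2} + \frac{\left(-5\right) \frac{1}{30 + 8}}{2}\right) = -48780 + \left(\frac{1}{2} + \frac{\left(-5\right) \frac{1}{38}}{2}\right) = -48780 + \left(\frac{1}{2} + \frac{1}{2} \left(- \frac{5}{38}\right)\right) = -48780 + \left(\frac{1}{2} - \frac{5}{76}\right) = -48780 + \frac{33}{76} = - \frac{3707247}{76}$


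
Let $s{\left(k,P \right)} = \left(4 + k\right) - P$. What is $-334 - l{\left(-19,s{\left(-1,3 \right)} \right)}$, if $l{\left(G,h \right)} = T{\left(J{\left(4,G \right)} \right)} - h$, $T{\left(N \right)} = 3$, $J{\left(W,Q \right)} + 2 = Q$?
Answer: $-337$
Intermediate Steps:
$J{\left(W,Q \right)} = -2 + Q$
$s{\left(k,P \right)} = 4 + k - P$
$l{\left(G,h \right)} = 3 - h$
$-334 - l{\left(-19,s{\left(-1,3 \right)} \right)} = -334 - \left(3 - \left(4 - 1 - 3\right)\right) = -334 - \left(3 - 0\right) = -334 - \left(3 + 0\right) = -334 - 3 = -337$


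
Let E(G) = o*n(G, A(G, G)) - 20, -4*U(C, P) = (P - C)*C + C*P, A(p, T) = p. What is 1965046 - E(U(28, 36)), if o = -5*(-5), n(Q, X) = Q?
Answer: 1972766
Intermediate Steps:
o = 25
U(C, P) = -C*P/4 - C*(P - C)/4 (U(C, P) = -((P - C)*C + C*P)/4 = -(C*(P - C) + C*P)/4 = -(C*P + C*(P - C))/4 = -C*P/4 - C*(P - C)/4)
E(G) = -20 + 25*G (E(G) = 25*G - 20 = -20 + 25*G)
1965046 - E(U(28, 36)) = 1965046 - (-20 + 25*((¼)*28*(28 - 2*36))) = 1965046 - (-20 + 25*((¼)*28*(28 - 72))) = 1965046 - (-20 + 25*((¼)*28*(-44))) = 1965046 - (-20 + 25*(-308)) = 1965046 - (-20 - 7700) = 1965046 - 1*(-7720) = 1965046 + 7720 = 1972766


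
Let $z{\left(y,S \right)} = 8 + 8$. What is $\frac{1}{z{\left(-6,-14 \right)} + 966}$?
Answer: $\frac{1}{982} \approx 0.0010183$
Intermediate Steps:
$z{\left(y,S \right)} = 16$
$\frac{1}{z{\left(-6,-14 \right)} + 966} = \frac{1}{16 + 966} = \frac{1}{982}$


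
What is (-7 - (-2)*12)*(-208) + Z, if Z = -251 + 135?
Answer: -3652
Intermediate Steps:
Z = -116
(-7 - (-2)*12)*(-208) + Z = (-7 - (-2)*12)*(-208) - 116 = (-7 - 1*(-24))*(-208) - 116 = (-7 + 24)*(-208) - 116 = 17*(-208) - 116 = -3536 - 116 = -3652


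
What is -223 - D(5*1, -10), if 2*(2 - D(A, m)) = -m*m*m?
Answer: 275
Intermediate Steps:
D(A, m) = 2 + m**3/2 (D(A, m) = 2 - (-1)*(m*m)*m/2 = 2 - (-1)*m**2*m/2 = 2 - (-1)*m**3/2 = 2 + m**3/2)
-223 - D(5*1, -10) = -223 - (2 + (1/2)*(-10)**3) = -223 - (2 + (1/2)*(-1000)) = -223 - (2 - 500) = -223 - 1*(-498) = -223 + 498 = 275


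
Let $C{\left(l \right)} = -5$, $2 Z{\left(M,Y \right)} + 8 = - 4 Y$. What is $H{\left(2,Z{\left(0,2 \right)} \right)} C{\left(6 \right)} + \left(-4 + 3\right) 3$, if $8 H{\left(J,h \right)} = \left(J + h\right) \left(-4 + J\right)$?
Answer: $- \frac{21}{2} \approx -10.5$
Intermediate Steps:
$Z{\left(M,Y \right)} = -4 - 2 Y$ ($Z{\left(M,Y \right)} = -4 + \frac{\left(-4\right) Y}{2} = -4 - 2 Y$)
$H{\left(J,h \right)} = \frac{\left(-4 + J\right) \left(J + h\right)}{8}$ ($H{\left(J,h \right)} = \frac{\left(J + h\right) \left(-4 + J\right)}{8} = \frac{\left(-4 + J\right) \left(J + h\right)}{8}$)
$H{\left(2,Z{\left(0,2 \right)} \right)} C{\left(6 \right)} + \left(-4 + 3\right) 3 = \left(\left(- \frac{1}{2}\right) 2 - \frac{-4 - 4}{2} + \frac{2^{2}}{8} + \frac{1}{8} \cdot 2 \left(-4 - 4\right)\right) \left(-5\right) + \left(-4 + 3\right) 3 = \left(-1 - \frac{-4 - 4}{2} + \frac{1}{8} \cdot 4 + \frac{1}{8} \cdot 2 \left(-4 - 4\right)\right) \left(-5\right) - 3 = \left(-1 - -4 + \frac{1}{2} + \frac{1}{8} \cdot 2 \left(-8\right)\right) \left(-5\right) - 3 = \left(-1 + 4 + \frac{1}{2} - 2\right) \left(-5\right) - 3 = \frac{3}{2} \left(-5\right) - 3 = - \frac{15}{2} - 3 = - \frac{21}{2}$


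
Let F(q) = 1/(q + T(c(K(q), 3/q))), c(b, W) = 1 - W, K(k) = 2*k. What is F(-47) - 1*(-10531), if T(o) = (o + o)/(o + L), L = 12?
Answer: 151424942/14379 ≈ 10531.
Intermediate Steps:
T(o) = 2*o/(12 + o) (T(o) = (o + o)/(o + 12) = (2*o)/(12 + o) = 2*o/(12 + o))
F(q) = 1/(q + 2*(1 - 3/q)/(13 - 3/q)) (F(q) = 1/(q + 2*(1 - 3/q)/(12 + (1 - 3/q))) = 1/(q + 2*(1 - 3/q)/(13 - 3/q)))
F(-47) - 1*(-10531) = (-3 + 13*(-47))/(-6 - 1*(-47) + 13*(-47)**2) - 1*(-10531) = (-3 - 611)/(-6 + 47 + 13*2209) + 10531 = -614/(-6 + 47 + 28717) + 10531 = -614/28758 + 10531 = (1/28758)*(-614) + 10531 = -307/14379 + 10531 = 151424942/14379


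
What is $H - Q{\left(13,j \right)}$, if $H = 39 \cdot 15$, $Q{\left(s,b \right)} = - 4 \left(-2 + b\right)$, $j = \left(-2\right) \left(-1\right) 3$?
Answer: $601$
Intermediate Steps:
$j = 6$ ($j = 2 \cdot 3 = 6$)
$Q{\left(s,b \right)} = 8 - 4 b$
$H = 585$
$H - Q{\left(13,j \right)} = 585 - \left(8 - 24\right) = 585 - -16 = 585 + 16 = 601$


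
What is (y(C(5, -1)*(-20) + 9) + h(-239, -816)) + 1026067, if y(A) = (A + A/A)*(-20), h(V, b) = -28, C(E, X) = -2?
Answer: 1025039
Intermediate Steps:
y(A) = -20 - 20*A (y(A) = (A + 1)*(-20) = (1 + A)*(-20) = -20 - 20*A)
(y(C(5, -1)*(-20) + 9) + h(-239, -816)) + 1026067 = ((-20 - 20*(-2*(-20) + 9)) - 28) + 1026067 = ((-20 - 20*(40 + 9)) - 28) + 1026067 = ((-20 - 20*49) - 28) + 1026067 = ((-20 - 980) - 28) + 1026067 = (-1000 - 28) + 1026067 = -1028 + 1026067 = 1025039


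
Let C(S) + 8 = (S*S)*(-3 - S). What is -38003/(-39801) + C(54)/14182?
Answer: -3038381837/282228891 ≈ -10.766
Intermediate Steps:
C(S) = -8 + S²*(-3 - S) (C(S) = -8 + (S*S)*(-3 - S) = -8 + S²*(-3 - S))
-38003/(-39801) + C(54)/14182 = -38003/(-39801) + (-8 - 1*54³ - 3*54²)/14182 = -38003*(-1/39801) + (-8 - 1*157464 - 3*2916)*(1/14182) = 38003/39801 + (-8 - 157464 - 8748)*(1/14182) = 38003/39801 - 166220*1/14182 = 38003/39801 - 83110/7091 = -3038381837/282228891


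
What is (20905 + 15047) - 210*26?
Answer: 30492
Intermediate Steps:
(20905 + 15047) - 210*26 = 35952 - 5460 = 30492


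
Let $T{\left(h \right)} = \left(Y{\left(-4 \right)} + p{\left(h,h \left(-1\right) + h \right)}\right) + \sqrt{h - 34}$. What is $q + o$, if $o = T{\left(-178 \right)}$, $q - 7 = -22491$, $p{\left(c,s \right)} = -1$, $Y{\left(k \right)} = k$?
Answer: $-22489 + 2 i \sqrt{53} \approx -22489.0 + 14.56 i$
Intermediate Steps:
$q = -22484$ ($q = 7 - 22491 = -22484$)
$T{\left(h \right)} = -5 + \sqrt{-34 + h}$ ($T{\left(h \right)} = \left(-4 - 1\right) + \sqrt{h - 34} = -5 + \sqrt{-34 + h}$)
$o = -5 + 2 i \sqrt{53}$ ($o = -5 + \sqrt{-34 - 178} = -5 + \sqrt{-212} = -5 + 2 i \sqrt{53} \approx -5.0 + 14.56 i$)
$q + o = -22484 - \left(5 - 2 i \sqrt{53}\right) = -22489 + 2 i \sqrt{53}$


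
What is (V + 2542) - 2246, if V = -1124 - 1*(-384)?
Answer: -444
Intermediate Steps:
V = -740 (V = -1124 + 384 = -740)
(V + 2542) - 2246 = (-740 + 2542) - 2246 = 1802 - 2246 = -444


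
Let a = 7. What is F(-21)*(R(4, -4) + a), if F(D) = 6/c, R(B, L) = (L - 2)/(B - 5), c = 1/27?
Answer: 2106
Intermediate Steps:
c = 1/27 ≈ 0.037037
R(B, L) = (-2 + L)/(-5 + B)
F(D) = 162 (F(D) = 6/(1/27) = 6*27 = 162)
F(-21)*(R(4, -4) + a) = 162*((-2 - 4)/(-5 + 4) + 7) = 162*(-6/(-1) + 7) = 162*(-1*(-6) + 7) = 162*(6 + 7) = 162*13 = 2106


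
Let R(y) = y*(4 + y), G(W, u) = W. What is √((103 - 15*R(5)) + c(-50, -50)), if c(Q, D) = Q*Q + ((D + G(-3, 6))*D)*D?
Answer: 18*I*√403 ≈ 361.35*I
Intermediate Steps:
c(Q, D) = Q² + D²*(-3 + D) (c(Q, D) = Q*Q + ((D - 3)*D)*D = Q² + ((-3 + D)*D)*D = Q² + (D*(-3 + D))*D = Q² + D²*(-3 + D))
√((103 - 15*R(5)) + c(-50, -50)) = √((103 - 75*(4 + 5)) + ((-50)³ + (-50)² - 3*(-50)²)) = √((103 - 75*9) + (-125000 + 2500 - 3*2500)) = √((103 - 15*45) + (-125000 + 2500 - 7500)) = √((103 - 675) - 130000) = √(-572 - 130000) = √(-130572) = 18*I*√403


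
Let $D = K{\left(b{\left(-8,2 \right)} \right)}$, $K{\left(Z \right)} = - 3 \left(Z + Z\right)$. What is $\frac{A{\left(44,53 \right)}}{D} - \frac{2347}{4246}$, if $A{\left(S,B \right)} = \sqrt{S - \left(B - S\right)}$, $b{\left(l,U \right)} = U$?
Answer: $- \frac{2347}{4246} - \frac{\sqrt{35}}{12} \approx -1.0458$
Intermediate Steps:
$K{\left(Z \right)} = - 6 Z$ ($K{\left(Z \right)} = - 3 \cdot 2 Z = - 6 Z$)
$D = -12$ ($D = \left(-6\right) 2 = -12$)
$A{\left(S,B \right)} = \sqrt{- B + 2 S}$
$\frac{A{\left(44,53 \right)}}{D} - \frac{2347}{4246} = \frac{\sqrt{\left(-1\right) 53 + 2 \cdot 44}}{-12} - \frac{2347}{4246} = \sqrt{-53 + 88} \left(- \frac{1}{12}\right) - \frac{2347}{4246} = \sqrt{35} \left(- \frac{1}{12}\right) - \frac{2347}{4246} = - \frac{\sqrt{35}}{12} - \frac{2347}{4246} = - \frac{2347}{4246} - \frac{\sqrt{35}}{12}$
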